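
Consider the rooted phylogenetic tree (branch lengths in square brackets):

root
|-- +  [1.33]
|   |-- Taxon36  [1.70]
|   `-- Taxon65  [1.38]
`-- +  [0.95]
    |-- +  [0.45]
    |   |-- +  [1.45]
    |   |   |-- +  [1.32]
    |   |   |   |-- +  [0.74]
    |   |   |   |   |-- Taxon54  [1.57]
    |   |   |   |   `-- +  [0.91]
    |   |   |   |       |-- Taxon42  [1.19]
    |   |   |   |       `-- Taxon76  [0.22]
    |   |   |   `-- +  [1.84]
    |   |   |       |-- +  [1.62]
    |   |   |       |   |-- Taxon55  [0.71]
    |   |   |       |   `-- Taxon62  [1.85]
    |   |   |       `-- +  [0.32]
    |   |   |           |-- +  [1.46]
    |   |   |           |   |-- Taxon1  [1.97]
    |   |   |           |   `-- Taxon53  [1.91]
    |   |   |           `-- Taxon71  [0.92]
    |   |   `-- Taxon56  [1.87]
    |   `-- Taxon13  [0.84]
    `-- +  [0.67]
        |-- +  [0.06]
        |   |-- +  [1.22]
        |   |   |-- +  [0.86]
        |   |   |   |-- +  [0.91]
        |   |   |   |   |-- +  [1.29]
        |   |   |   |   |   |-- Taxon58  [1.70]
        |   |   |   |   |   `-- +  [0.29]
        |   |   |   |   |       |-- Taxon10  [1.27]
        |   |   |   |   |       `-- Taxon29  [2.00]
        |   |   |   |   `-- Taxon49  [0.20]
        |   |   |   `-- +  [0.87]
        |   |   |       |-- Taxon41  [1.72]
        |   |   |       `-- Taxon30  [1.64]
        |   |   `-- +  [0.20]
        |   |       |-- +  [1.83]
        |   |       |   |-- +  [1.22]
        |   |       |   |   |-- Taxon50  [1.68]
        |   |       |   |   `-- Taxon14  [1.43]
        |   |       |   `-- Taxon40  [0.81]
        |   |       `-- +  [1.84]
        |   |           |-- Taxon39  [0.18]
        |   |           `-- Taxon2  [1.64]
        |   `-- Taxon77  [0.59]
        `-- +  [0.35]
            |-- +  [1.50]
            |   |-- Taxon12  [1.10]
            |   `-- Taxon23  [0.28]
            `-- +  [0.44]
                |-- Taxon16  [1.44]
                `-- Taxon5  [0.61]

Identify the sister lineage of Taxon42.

Taxon42 attaches to the tree at the node subtending (Taxon42,Taxon76).
The other lineage descending from that same node — the sister group — is the single tip Taxon76.

Taxon76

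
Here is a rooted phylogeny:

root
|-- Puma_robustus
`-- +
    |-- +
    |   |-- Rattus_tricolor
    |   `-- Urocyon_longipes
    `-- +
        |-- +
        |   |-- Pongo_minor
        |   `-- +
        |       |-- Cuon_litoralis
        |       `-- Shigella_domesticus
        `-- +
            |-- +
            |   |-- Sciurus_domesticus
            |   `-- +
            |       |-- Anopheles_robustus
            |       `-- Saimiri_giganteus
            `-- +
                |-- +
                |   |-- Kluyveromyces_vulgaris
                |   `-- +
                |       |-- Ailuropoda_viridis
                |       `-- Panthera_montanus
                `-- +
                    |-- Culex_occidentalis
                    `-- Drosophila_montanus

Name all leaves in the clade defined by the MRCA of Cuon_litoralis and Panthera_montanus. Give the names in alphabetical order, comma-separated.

Ailuropoda_viridis, Anopheles_robustus, Culex_occidentalis, Cuon_litoralis, Drosophila_montanus, Kluyveromyces_vulgaris, Panthera_montanus, Pongo_minor, Saimiri_giganteus, Sciurus_domesticus, Shigella_domesticus

Tracing Cuon_litoralis: it sits inside (Cuon_litoralis,Shigella_domesticus).
Tracing Panthera_montanus: it sits inside (Ailuropoda_viridis,Panthera_montanus).
The smallest clade enclosing both is ((Pongo_minor,(Cuon_litoralis,Shigella_domesticus)),((Sciurus_domesticus,(Anopheles_robustus,Saimiri_giganteus)),((Kluyveromyces_vulgaris,(Ailuropoda_viridis,Panthera_montanus)),(Culex_occidentalis,Drosophila_montanus)))); the answer is its 11 terminal taxa in alphabetical order.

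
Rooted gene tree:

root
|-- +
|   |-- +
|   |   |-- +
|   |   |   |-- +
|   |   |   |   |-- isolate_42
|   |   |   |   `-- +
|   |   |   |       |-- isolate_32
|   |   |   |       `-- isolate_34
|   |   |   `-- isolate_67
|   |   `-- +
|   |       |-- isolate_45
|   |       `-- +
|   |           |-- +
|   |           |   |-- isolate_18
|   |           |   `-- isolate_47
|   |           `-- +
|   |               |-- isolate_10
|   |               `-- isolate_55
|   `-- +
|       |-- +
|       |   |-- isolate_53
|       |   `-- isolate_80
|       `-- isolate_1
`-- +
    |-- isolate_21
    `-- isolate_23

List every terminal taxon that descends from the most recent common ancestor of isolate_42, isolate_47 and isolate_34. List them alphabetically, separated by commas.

Tracing isolate_42: it sits inside (isolate_42,(isolate_32,isolate_34)).
Tracing isolate_47: it sits inside (isolate_18,isolate_47).
Tracing isolate_34: it sits inside (isolate_32,isolate_34).
The smallest clade enclosing all 3 is (((isolate_42,(isolate_32,isolate_34)),isolate_67),(isolate_45,((isolate_18,isolate_47),(isolate_10,isolate_55)))); the answer is its 9 terminal taxa in alphabetical order.

isolate_10, isolate_18, isolate_32, isolate_34, isolate_42, isolate_45, isolate_47, isolate_55, isolate_67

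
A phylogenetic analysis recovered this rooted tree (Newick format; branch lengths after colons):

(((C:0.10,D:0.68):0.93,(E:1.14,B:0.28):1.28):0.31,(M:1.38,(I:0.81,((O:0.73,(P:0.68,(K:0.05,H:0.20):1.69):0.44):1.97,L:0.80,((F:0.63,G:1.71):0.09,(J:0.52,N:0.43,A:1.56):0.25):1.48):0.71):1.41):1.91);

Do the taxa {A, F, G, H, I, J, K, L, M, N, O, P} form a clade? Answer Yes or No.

Yes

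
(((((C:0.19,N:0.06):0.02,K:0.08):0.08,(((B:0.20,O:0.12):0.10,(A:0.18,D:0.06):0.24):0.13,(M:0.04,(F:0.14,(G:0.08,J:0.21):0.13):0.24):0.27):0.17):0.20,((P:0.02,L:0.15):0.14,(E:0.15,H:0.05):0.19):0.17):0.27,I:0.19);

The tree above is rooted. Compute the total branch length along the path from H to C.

0.90

The path runs H → … → MRCA → … → C; the MRCA is the node subtending ((((C,N),K),(((B,O),(A,D)),(M,(F,(G,J))))),((P,L),(E,H))).
Branch lengths along that path: 0.05 + 0.19 + 0.17 + 0.20 + 0.08 + 0.02 + 0.19 = 0.90.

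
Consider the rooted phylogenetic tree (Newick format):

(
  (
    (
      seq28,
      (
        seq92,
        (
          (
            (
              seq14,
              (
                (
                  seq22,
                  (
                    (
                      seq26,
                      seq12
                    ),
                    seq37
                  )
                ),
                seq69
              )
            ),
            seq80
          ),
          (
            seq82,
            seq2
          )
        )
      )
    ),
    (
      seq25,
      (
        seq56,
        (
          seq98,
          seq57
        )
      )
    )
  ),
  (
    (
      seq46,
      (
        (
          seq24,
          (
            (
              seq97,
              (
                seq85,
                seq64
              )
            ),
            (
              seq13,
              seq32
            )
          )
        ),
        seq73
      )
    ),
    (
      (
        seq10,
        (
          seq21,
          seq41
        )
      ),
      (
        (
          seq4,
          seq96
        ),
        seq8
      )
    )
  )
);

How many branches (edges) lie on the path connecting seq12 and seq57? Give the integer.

14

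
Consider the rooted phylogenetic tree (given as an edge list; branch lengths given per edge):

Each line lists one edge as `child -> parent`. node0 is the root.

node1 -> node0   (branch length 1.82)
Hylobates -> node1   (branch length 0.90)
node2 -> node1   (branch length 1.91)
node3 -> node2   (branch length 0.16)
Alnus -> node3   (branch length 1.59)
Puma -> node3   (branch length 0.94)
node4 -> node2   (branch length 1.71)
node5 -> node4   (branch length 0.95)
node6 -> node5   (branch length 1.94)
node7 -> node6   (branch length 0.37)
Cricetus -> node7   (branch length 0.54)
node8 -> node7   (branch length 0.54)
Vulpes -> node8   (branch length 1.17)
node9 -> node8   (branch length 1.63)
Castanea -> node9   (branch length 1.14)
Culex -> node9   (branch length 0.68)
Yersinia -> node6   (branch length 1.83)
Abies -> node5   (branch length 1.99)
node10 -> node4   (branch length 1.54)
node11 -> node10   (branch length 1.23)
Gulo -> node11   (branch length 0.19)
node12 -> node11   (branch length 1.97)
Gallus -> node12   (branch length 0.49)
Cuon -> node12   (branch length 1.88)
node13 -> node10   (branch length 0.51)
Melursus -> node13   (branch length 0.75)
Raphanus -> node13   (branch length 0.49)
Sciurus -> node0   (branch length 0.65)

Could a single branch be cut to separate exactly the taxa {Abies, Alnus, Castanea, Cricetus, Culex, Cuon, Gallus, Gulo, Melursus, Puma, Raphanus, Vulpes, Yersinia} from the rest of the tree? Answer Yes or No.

Yes

The most recent common ancestor of these taxa subtends ((Alnus,Puma),((((Cricetus,(Vulpes,(Castanea,Culex))),Yersinia),Abies),((Gulo,(Gallus,Cuon)),(Melursus,Raphanus)))).
That clade has exactly 13 tips — every listed taxon and nothing else — so the group is monophyletic.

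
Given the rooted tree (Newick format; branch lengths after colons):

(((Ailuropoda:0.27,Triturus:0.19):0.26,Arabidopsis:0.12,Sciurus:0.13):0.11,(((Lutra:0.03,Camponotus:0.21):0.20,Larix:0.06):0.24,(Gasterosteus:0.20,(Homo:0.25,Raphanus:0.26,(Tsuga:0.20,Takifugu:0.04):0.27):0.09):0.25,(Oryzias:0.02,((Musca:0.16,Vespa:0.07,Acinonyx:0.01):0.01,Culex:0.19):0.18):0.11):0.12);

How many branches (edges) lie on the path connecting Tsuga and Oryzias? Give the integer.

6

The MRCA of Tsuga and Oryzias is the node subtending (((Lutra,Camponotus),Larix),(Gasterosteus,(Homo,Raphanus,(Tsuga,Takifugu))),(Oryzias,((Musca,Vespa,Acinonyx),Culex))).
From Tsuga up to that node: 4 branches. From Oryzias up to the same node: 2 branches. Total: 4 + 2 = 6.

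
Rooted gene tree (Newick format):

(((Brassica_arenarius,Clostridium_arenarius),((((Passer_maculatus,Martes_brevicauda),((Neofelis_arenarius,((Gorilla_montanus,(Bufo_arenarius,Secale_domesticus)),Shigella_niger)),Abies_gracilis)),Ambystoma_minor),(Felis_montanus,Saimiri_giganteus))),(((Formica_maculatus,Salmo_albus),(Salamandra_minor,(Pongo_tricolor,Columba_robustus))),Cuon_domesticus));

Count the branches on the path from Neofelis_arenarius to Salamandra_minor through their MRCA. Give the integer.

11

The MRCA of Neofelis_arenarius and Salamandra_minor is the root of the tree.
From Neofelis_arenarius up to that node: 7 branches. From Salamandra_minor up to the same node: 4 branches. Total: 7 + 4 = 11.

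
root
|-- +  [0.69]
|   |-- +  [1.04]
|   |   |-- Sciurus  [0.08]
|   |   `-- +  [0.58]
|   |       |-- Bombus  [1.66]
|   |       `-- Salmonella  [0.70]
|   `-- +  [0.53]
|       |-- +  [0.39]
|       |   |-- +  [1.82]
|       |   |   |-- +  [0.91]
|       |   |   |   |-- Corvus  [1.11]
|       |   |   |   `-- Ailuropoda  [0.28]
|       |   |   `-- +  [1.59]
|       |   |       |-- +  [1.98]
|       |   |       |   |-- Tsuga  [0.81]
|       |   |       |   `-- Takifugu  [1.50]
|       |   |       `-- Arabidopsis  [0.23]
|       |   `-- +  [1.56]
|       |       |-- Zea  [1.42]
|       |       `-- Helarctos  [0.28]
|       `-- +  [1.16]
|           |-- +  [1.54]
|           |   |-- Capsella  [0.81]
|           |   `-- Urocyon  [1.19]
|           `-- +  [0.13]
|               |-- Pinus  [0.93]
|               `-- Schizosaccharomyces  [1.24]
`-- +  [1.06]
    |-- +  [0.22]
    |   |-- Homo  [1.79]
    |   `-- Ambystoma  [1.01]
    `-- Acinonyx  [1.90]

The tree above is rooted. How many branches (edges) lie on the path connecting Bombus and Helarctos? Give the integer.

7

The MRCA of Bombus and Helarctos is the node subtending ((Sciurus,(Bombus,Salmonella)),((((Corvus,Ailuropoda),((Tsuga,Takifugu),Arabidopsis)),(Zea,Helarctos)),((Capsella,Urocyon),(Pinus,Schizosaccharomyces)))).
From Bombus up to that node: 3 branches. From Helarctos up to the same node: 4 branches. Total: 3 + 4 = 7.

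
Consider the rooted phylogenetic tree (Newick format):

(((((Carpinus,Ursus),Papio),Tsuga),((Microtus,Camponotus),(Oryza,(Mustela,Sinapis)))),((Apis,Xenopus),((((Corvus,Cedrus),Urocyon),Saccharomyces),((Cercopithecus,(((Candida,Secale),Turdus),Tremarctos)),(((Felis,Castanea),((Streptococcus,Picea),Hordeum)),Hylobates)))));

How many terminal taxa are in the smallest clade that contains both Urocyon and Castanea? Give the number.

15

The MRCA of Urocyon and Castanea is the node subtending ((((Corvus,Cedrus),Urocyon),Saccharomyces),((Cercopithecus,(((Candida,Secale),Turdus),Tremarctos)),(((Felis,Castanea),((Streptococcus,Picea),Hordeum)),Hylobates))).
That clade contains 15 terminal taxa: Candida, Castanea, Cedrus, Cercopithecus, Corvus, Felis, Hordeum, Hylobates, Picea, Saccharomyces, Secale, Streptococcus, Tremarctos, Turdus, Urocyon.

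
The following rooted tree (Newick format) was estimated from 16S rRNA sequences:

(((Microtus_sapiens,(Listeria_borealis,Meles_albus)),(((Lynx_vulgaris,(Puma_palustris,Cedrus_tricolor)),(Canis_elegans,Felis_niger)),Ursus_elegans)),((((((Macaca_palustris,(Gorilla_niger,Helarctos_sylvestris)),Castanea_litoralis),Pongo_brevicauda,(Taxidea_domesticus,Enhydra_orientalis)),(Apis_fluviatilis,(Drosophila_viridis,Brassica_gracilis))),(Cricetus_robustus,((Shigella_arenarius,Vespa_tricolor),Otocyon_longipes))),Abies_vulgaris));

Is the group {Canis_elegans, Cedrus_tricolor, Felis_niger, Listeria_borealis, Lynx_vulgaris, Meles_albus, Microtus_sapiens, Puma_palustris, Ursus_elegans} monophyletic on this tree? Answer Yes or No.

Yes

The most recent common ancestor of these taxa subtends ((Microtus_sapiens,(Listeria_borealis,Meles_albus)),(((Lynx_vulgaris,(Puma_palustris,Cedrus_tricolor)),(Canis_elegans,Felis_niger)),Ursus_elegans)).
That clade has exactly 9 tips — every listed taxon and nothing else — so the group is monophyletic.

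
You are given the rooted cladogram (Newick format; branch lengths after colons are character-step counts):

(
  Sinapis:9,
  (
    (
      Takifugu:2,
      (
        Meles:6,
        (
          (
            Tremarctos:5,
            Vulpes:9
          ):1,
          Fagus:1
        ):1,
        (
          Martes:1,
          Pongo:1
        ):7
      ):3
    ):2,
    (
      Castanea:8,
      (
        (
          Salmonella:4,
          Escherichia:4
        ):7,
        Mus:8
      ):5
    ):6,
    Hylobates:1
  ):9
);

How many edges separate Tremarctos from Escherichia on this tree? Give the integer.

9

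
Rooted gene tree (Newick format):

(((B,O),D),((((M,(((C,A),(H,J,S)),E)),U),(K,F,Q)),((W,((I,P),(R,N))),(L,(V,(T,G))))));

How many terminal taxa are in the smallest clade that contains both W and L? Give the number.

The MRCA of W and L is the node subtending ((W,((I,P),(R,N))),(L,(V,(T,G)))).
That clade contains 9 terminal taxa: G, I, L, N, P, R, T, V, W.

9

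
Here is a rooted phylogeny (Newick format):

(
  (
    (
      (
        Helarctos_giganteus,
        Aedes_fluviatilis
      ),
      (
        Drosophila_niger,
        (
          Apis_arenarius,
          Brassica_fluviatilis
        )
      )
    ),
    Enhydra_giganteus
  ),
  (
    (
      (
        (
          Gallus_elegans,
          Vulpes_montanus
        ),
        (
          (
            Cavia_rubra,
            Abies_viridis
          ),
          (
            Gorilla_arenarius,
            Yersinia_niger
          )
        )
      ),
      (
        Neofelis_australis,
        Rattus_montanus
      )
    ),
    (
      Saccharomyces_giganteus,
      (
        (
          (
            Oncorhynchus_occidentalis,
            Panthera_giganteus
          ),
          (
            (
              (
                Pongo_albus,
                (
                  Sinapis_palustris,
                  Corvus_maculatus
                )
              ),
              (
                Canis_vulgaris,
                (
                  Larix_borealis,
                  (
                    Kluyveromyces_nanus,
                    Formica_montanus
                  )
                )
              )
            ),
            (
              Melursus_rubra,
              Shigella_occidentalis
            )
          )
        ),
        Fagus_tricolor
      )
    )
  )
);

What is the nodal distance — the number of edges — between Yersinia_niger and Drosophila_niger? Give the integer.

10

The MRCA of Yersinia_niger and Drosophila_niger is the root of the tree.
From Yersinia_niger up to that node: 6 branches. From Drosophila_niger up to the same node: 4 branches. Total: 6 + 4 = 10.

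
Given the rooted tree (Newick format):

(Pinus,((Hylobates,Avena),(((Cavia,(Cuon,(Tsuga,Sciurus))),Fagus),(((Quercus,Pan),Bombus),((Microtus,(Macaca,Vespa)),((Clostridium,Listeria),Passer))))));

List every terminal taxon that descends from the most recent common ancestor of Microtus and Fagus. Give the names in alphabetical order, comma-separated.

Bombus, Cavia, Clostridium, Cuon, Fagus, Listeria, Macaca, Microtus, Pan, Passer, Quercus, Sciurus, Tsuga, Vespa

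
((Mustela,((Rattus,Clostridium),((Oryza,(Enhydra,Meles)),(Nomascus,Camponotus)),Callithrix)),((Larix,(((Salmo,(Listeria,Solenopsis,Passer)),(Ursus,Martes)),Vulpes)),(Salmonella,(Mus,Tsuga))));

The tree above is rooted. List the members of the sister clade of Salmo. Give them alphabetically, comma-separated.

Salmo attaches to the tree at the node subtending (Salmo,(Listeria,Solenopsis,Passer)).
The other lineage descending from that same node — the sister group — is (Listeria,Solenopsis,Passer); its 3 tips in alphabetical order are the answer.

Listeria, Passer, Solenopsis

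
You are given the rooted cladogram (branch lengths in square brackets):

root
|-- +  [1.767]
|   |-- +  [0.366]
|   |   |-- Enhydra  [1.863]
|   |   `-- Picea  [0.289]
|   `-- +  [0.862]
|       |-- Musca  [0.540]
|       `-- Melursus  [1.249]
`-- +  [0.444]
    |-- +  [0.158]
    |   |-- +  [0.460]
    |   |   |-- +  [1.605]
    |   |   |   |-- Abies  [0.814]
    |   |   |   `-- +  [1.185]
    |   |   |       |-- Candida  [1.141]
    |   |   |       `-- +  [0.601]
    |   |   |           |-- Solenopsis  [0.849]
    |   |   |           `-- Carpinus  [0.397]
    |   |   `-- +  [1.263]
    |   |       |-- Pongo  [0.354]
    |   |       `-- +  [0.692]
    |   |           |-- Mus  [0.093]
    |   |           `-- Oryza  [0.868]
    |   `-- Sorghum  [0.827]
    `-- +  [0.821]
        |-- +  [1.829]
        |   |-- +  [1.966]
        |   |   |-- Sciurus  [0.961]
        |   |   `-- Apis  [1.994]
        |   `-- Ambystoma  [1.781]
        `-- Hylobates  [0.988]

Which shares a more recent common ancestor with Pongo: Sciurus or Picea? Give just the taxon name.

Sciurus

The MRCA of Pongo and Sciurus subtends ((((Abies,(Candida,(Solenopsis,Carpinus))),(Pongo,(Mus,Oryza))),Sorghum),(((Sciurus,Apis),Ambystoma),Hylobates)) (12 taxa).
The MRCA of Pongo and Picea is the root, subtending the entire tree (16 taxa).
The first is nested inside the second, so Pongo shares a more recent common ancestor with Sciurus.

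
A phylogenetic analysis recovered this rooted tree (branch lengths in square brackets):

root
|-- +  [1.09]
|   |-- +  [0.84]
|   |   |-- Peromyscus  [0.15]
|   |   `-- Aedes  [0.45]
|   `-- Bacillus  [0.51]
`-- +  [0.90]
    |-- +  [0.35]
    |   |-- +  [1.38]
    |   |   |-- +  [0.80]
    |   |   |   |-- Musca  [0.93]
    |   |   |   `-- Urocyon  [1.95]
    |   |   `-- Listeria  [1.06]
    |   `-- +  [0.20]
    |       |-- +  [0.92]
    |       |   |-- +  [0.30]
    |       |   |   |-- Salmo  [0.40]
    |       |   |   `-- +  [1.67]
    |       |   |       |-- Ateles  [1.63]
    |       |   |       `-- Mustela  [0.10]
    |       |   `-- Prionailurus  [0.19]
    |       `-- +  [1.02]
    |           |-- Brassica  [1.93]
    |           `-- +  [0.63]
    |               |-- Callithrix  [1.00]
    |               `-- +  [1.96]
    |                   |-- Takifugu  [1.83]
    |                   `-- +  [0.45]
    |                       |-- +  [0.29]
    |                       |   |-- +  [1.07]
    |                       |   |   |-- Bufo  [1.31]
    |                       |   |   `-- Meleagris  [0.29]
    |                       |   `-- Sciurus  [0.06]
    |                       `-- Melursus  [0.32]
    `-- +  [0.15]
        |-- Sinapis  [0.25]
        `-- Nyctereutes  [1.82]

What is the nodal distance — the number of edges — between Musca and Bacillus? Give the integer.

7

The MRCA of Musca and Bacillus is the root of the tree.
From Musca up to that node: 5 branches. From Bacillus up to the same node: 2 branches. Total: 5 + 2 = 7.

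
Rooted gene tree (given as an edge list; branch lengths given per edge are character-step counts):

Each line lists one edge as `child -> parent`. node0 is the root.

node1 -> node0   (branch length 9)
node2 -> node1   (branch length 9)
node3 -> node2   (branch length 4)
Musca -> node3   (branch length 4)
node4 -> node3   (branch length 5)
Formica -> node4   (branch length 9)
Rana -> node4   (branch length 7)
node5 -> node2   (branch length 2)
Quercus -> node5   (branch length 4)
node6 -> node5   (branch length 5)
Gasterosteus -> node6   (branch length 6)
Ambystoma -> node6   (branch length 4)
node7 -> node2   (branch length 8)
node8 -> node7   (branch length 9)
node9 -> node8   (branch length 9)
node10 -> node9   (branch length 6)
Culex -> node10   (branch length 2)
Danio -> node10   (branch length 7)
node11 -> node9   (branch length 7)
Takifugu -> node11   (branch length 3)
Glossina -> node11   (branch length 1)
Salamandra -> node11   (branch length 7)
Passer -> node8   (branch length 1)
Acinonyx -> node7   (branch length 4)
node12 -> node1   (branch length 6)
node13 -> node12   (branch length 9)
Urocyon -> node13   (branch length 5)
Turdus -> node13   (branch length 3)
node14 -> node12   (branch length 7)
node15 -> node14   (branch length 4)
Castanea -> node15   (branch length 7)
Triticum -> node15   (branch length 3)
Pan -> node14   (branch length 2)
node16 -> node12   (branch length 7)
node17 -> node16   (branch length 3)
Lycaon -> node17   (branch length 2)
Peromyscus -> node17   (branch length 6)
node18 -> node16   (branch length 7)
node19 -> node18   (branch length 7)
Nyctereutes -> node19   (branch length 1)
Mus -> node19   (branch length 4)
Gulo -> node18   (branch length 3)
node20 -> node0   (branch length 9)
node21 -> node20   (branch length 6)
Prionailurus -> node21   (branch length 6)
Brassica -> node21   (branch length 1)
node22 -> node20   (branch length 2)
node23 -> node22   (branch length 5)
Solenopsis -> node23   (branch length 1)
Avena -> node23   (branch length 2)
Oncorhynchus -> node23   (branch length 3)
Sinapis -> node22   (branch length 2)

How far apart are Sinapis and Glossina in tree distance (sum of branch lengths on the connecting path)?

65

The path runs Sinapis → … → MRCA → … → Glossina; the MRCA is the root of the tree.
Branch lengths along that path: 2 + 2 + 9 + 9 + 9 + 8 + 9 + 9 + 7 + 1 = 65.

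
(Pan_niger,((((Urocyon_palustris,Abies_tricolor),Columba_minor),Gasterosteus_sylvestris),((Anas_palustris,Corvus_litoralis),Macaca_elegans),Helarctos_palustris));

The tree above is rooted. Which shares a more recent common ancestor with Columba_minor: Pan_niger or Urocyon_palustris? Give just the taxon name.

The MRCA of Columba_minor and Urocyon_palustris subtends ((Urocyon_palustris,Abies_tricolor),Columba_minor) (3 taxa).
The MRCA of Columba_minor and Pan_niger is the root, subtending the entire tree (9 taxa).
The first is nested inside the second, so Columba_minor shares a more recent common ancestor with Urocyon_palustris.

Urocyon_palustris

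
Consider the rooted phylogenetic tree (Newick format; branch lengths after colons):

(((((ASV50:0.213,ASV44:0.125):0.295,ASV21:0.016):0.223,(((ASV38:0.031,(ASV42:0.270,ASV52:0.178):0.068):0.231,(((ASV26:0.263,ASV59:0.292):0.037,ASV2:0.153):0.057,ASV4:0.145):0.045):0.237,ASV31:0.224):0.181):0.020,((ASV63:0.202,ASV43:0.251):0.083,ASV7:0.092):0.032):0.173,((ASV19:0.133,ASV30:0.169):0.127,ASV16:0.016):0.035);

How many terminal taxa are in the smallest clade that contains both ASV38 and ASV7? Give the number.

The MRCA of ASV38 and ASV7 is the node subtending ((((ASV50,ASV44),ASV21),(((ASV38,(ASV42,ASV52)),(((ASV26,ASV59),ASV2),ASV4)),ASV31)),((ASV63,ASV43),ASV7)).
That clade contains 14 terminal taxa: ASV2, ASV21, ASV26, ASV31, ASV38, ASV4, ASV42, ASV43, ASV44, ASV50, ASV52, ASV59, ASV63, ASV7.

14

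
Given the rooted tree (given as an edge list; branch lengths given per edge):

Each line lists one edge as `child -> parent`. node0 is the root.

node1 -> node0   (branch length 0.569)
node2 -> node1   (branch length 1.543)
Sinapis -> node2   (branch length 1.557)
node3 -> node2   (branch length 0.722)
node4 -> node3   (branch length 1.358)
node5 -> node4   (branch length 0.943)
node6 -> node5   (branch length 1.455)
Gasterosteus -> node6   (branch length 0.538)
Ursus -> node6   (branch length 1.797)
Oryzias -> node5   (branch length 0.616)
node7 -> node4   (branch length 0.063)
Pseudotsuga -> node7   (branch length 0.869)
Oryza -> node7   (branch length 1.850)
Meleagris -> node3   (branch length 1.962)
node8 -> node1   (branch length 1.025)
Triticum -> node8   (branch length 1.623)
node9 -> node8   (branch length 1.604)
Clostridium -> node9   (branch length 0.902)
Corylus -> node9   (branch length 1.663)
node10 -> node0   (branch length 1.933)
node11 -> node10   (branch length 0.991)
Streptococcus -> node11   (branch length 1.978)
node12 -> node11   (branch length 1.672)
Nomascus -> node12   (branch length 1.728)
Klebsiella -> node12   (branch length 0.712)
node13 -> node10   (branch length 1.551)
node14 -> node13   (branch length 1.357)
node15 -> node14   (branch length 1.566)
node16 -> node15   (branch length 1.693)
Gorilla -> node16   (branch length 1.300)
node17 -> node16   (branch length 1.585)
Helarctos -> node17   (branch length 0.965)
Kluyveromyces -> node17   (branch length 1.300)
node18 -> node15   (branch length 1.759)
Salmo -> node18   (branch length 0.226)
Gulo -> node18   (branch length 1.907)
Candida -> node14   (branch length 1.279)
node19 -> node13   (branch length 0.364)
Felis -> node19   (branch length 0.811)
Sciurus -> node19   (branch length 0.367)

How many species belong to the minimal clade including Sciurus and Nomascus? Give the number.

11

The MRCA of Sciurus and Nomascus is the node subtending ((Streptococcus,(Nomascus,Klebsiella)),((((Gorilla,(Helarctos,Kluyveromyces)),(Salmo,Gulo)),Candida),(Felis,Sciurus))).
That clade contains 11 terminal taxa: Candida, Felis, Gorilla, Gulo, Helarctos, Klebsiella, Kluyveromyces, Nomascus, Salmo, Sciurus, Streptococcus.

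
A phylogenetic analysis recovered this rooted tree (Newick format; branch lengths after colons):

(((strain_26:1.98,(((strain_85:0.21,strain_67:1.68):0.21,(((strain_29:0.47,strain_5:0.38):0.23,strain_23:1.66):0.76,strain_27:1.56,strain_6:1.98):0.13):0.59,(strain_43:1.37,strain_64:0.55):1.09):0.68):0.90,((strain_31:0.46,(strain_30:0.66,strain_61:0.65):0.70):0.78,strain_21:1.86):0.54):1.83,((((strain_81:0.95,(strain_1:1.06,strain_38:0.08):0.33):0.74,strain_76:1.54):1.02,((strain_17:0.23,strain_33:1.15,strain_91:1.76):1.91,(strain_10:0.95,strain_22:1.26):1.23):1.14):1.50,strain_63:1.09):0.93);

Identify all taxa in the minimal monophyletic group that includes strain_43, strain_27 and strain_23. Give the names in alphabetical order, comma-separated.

Tracing strain_43: it sits inside (strain_43,strain_64).
Tracing strain_27: it sits inside (((strain_29,strain_5),strain_23),strain_27,strain_6).
Tracing strain_23: it sits inside ((strain_29,strain_5),strain_23).
The smallest clade enclosing all 3 is (((strain_85,strain_67),(((strain_29,strain_5),strain_23),strain_27,strain_6)),(strain_43,strain_64)); the answer is its 9 terminal taxa in alphabetical order.

strain_23, strain_27, strain_29, strain_43, strain_5, strain_6, strain_64, strain_67, strain_85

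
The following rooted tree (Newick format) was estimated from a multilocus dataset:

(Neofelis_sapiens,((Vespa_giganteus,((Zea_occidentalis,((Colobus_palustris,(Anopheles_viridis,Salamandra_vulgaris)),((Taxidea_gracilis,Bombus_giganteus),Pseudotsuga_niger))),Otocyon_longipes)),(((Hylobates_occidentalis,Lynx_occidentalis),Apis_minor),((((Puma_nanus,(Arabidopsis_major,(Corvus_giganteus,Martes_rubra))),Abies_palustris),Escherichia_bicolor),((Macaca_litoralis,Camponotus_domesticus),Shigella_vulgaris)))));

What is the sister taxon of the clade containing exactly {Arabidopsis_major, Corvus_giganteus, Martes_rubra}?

Puma_nanus

The clade containing exactly {Arabidopsis_major, Corvus_giganteus, Martes_rubra} attaches to the tree at the node subtending (Puma_nanus,(Arabidopsis_major,(Corvus_giganteus,Martes_rubra))).
The other lineage descending from that same node — the sister group — is the single tip Puma_nanus.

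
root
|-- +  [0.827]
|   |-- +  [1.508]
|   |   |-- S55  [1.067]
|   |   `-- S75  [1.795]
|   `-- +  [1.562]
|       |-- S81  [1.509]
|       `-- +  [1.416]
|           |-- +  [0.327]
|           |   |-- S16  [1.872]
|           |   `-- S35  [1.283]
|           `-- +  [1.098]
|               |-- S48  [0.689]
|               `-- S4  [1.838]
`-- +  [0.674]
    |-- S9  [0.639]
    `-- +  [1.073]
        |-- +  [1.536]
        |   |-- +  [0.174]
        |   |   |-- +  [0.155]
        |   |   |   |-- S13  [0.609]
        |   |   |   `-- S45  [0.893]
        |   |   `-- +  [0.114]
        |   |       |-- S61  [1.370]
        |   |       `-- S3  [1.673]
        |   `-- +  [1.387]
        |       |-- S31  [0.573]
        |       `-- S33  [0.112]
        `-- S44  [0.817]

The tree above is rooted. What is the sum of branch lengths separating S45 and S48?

The path runs S45 → … → MRCA → … → S48; the MRCA is the root of the tree.
Branch lengths along that path: 0.893 + 0.155 + 0.174 + 1.536 + 1.073 + 0.674 + 0.827 + 1.562 + 1.416 + 1.098 + 0.689 = 10.097.

10.097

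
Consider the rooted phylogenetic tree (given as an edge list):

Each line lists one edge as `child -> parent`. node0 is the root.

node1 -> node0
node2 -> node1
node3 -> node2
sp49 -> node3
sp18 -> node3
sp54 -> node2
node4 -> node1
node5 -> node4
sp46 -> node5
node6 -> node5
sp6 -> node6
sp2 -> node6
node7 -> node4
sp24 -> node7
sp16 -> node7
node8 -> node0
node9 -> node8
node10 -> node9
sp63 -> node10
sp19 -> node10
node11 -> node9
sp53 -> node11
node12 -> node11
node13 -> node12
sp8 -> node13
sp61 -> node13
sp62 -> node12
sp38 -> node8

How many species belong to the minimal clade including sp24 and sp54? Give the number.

8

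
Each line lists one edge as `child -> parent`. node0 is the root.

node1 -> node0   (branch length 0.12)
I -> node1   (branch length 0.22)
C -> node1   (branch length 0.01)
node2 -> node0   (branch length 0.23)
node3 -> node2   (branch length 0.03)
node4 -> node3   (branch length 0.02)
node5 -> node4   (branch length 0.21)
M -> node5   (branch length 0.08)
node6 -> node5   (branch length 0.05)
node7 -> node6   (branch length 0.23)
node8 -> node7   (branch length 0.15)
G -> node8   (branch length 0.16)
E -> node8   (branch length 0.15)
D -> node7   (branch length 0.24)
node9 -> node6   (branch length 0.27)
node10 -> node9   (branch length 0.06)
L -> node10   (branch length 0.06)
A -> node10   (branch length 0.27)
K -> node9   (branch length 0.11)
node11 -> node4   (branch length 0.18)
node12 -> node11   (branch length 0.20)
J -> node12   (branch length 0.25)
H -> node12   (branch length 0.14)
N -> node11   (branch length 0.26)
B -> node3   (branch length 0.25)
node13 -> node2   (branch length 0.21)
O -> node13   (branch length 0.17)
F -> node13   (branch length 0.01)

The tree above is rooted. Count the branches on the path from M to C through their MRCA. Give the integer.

The MRCA of M and C is the root of the tree.
From M up to that node: 5 branches. From C up to the same node: 2 branches. Total: 5 + 2 = 7.

7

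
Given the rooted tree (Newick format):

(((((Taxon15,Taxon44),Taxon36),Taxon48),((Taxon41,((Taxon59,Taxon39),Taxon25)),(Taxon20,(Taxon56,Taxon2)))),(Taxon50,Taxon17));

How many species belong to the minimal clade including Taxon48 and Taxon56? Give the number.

11

The MRCA of Taxon48 and Taxon56 is the node subtending ((((Taxon15,Taxon44),Taxon36),Taxon48),((Taxon41,((Taxon59,Taxon39),Taxon25)),(Taxon20,(Taxon56,Taxon2)))).
That clade contains 11 terminal taxa: Taxon15, Taxon2, Taxon20, Taxon25, Taxon36, Taxon39, Taxon41, Taxon44, Taxon48, Taxon56, Taxon59.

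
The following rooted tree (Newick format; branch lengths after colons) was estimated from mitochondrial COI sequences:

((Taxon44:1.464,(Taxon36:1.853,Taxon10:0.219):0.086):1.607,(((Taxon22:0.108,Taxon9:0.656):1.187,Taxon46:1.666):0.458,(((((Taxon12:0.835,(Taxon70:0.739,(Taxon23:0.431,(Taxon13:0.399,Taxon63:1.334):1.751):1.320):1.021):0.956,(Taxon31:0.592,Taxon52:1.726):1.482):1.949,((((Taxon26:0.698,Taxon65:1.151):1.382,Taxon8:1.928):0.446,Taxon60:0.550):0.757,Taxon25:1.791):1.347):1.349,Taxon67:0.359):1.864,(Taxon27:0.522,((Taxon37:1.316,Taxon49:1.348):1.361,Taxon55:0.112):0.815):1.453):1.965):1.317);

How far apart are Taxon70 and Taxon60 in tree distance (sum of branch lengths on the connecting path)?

7.319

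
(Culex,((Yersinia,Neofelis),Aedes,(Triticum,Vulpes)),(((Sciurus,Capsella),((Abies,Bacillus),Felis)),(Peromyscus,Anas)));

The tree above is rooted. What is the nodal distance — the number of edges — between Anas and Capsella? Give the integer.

The MRCA of Anas and Capsella is the node subtending (((Sciurus,Capsella),((Abies,Bacillus),Felis)),(Peromyscus,Anas)).
From Anas up to that node: 2 branches. From Capsella up to the same node: 3 branches. Total: 2 + 3 = 5.

5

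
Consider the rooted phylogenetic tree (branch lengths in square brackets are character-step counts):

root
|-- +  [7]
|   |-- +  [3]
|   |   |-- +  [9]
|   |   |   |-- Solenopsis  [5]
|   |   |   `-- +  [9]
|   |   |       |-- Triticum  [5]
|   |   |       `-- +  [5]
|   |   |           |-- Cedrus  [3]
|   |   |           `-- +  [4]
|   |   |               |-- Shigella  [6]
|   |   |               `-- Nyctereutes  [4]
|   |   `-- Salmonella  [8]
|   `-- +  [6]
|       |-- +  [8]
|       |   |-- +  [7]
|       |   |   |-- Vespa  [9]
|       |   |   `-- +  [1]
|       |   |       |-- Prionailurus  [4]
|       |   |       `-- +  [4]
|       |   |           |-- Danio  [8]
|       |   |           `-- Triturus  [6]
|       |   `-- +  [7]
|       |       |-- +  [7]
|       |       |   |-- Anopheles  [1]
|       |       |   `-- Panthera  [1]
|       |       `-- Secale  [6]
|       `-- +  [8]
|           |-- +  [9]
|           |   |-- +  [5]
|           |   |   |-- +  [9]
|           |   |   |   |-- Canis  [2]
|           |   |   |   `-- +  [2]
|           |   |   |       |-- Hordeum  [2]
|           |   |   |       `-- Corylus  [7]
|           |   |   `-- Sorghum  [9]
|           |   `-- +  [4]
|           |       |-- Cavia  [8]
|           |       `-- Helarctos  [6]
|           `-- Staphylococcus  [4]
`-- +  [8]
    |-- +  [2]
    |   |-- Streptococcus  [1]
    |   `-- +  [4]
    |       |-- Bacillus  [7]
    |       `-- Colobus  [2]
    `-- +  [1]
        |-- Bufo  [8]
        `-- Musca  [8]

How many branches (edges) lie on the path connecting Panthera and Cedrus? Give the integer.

The MRCA of Panthera and Cedrus is the node subtending (((Solenopsis,(Triticum,(Cedrus,(Shigella,Nyctereutes)))),Salmonella),(((Vespa,(Prionailurus,(Danio,Triturus))),((Anopheles,Panthera),Secale)),((((Canis,(Hordeum,Corylus)),Sorghum),(Cavia,Helarctos)),Staphylococcus))).
From Panthera up to that node: 5 branches. From Cedrus up to the same node: 5 branches. Total: 5 + 5 = 10.

10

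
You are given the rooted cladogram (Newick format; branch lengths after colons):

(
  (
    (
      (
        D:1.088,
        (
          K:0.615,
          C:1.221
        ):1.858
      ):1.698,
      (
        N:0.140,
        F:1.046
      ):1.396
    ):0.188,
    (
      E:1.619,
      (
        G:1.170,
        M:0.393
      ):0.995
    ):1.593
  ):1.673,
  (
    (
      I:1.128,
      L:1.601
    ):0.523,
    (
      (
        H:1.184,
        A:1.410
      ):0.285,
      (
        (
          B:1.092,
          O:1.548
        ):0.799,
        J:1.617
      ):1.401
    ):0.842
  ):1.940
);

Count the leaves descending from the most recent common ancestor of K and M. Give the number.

8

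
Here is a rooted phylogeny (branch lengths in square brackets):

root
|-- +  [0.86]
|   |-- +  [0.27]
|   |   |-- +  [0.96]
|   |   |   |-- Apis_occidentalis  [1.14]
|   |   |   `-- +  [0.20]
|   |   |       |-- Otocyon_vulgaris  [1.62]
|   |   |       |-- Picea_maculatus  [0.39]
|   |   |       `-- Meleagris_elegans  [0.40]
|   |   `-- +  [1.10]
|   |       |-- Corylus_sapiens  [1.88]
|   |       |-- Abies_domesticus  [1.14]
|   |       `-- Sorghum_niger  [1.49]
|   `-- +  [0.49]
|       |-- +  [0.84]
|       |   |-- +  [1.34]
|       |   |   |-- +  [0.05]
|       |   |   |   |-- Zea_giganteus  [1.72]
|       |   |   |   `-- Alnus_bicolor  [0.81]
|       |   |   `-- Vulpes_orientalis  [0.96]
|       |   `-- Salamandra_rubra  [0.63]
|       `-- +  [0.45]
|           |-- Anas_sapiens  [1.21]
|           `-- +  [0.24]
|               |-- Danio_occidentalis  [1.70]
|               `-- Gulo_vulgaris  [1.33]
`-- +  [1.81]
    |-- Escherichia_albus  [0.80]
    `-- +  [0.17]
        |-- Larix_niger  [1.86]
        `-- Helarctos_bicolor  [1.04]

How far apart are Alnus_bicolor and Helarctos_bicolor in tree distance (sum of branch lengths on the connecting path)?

The path runs Alnus_bicolor → … → MRCA → … → Helarctos_bicolor; the MRCA is the root of the tree.
Branch lengths along that path: 0.81 + 0.05 + 1.34 + 0.84 + 0.49 + 0.86 + 1.81 + 0.17 + 1.04 = 7.41.

7.41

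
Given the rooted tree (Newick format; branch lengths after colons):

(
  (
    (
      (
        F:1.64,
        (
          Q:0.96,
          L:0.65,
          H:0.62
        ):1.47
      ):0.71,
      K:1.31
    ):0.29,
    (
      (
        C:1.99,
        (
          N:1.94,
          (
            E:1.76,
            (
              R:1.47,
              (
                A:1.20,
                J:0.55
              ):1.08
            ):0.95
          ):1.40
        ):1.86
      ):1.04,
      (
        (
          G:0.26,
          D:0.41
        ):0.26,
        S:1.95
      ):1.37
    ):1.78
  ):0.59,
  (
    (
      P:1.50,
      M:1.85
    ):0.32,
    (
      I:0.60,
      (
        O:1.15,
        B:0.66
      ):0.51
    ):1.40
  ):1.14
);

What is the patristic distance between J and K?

The path runs J → … → MRCA → … → K; the MRCA is the node subtending (((F,(Q,L,H)),K),((C,(N,(E,(R,(A,J))))),((G,D),S))).
Branch lengths along that path: 0.55 + 1.08 + 0.95 + 1.40 + 1.86 + 1.04 + 1.78 + 0.29 + 1.31 = 10.26.

10.26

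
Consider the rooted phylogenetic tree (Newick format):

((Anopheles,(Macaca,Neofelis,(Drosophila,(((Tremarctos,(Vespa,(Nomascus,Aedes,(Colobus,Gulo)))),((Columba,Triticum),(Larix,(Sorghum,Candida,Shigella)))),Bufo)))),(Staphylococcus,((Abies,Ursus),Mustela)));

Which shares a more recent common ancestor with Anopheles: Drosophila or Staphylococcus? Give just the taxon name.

Drosophila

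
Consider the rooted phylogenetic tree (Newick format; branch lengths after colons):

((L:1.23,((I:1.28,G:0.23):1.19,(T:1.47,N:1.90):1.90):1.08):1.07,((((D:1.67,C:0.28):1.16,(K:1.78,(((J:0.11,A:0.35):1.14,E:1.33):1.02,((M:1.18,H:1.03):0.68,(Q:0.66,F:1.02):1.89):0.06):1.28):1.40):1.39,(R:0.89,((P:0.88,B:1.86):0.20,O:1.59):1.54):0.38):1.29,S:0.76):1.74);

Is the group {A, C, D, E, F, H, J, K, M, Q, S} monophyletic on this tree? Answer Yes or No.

The MRCA of the listed taxa subtends ((((D,C),(K,(((J,A),E),((M,H),(Q,F))))),(R,((P,B),O))),S).
That clade also contains B, O, P, R, which are not in the proposed group, so the group is not monophyletic.

No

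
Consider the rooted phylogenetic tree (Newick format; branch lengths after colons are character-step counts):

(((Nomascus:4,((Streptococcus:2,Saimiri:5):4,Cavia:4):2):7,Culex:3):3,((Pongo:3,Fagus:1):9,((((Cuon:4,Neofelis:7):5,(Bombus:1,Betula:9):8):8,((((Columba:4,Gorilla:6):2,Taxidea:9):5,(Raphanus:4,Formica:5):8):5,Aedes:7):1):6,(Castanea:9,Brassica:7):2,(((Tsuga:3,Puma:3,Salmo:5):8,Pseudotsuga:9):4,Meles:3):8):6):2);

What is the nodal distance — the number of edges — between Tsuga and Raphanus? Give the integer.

The MRCA of Tsuga and Raphanus is the node subtending ((((Cuon,Neofelis),(Bombus,Betula)),((((Columba,Gorilla),Taxidea),(Raphanus,Formica)),Aedes)),(Castanea,Brassica),(((Tsuga,Puma,Salmo),Pseudotsuga),Meles)).
From Tsuga up to that node: 4 branches. From Raphanus up to the same node: 5 branches. Total: 4 + 5 = 9.

9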